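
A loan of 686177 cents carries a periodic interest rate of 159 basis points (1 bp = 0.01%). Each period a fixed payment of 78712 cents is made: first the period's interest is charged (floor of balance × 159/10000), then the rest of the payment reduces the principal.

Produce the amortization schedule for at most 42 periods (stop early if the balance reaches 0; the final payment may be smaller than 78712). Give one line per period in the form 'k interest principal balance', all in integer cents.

1 10910 67802 618375
2 9832 68880 549495
3 8736 69976 479519
4 7624 71088 408431
5 6494 72218 336213
6 5345 73367 262846
7 4179 74533 188313
8 2994 75718 112595
9 1790 76922 35673
10 567 35673 0

1. interest=⌊686177·159/10000⌋=10910; principal=78712-10910=67802; balance=686177-67802=618375
2. interest=⌊618375·159/10000⌋=9832; principal=78712-9832=68880; balance=618375-68880=549495
3. interest=⌊549495·159/10000⌋=8736; principal=78712-8736=69976; balance=549495-69976=479519
4. interest=⌊479519·159/10000⌋=7624; principal=78712-7624=71088; balance=479519-71088=408431
5. interest=⌊408431·159/10000⌋=6494; principal=78712-6494=72218; balance=408431-72218=336213
6. interest=⌊336213·159/10000⌋=5345; principal=78712-5345=73367; balance=336213-73367=262846
7. interest=⌊262846·159/10000⌋=4179; principal=78712-4179=74533; balance=262846-74533=188313
8. interest=⌊188313·159/10000⌋=2994; principal=78712-2994=75718; balance=188313-75718=112595
9. interest=⌊112595·159/10000⌋=1790; principal=78712-1790=76922; balance=112595-76922=35673
10. interest=⌊35673·159/10000⌋=567; principal=min(78712-567,35673)=35673; balance=35673-35673=0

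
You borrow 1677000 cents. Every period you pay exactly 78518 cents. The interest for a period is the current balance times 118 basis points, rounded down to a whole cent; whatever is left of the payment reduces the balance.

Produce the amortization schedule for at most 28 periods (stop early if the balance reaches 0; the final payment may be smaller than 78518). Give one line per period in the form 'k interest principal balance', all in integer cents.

1 19788 58730 1618270
2 19095 59423 1558847
3 18394 60124 1498723
4 17684 60834 1437889
5 16967 61551 1376338
6 16240 62278 1314060
7 15505 63013 1251047
8 14762 63756 1187291
9 14010 64508 1122783
10 13248 65270 1057513
11 12478 66040 991473
12 11699 66819 924654
13 10910 67608 857046
14 10113 68405 788641
15 9305 69213 719428
16 8489 70029 649399
17 7662 70856 578543
18 6826 71692 506851
19 5980 72538 434313
20 5124 73394 360919
21 4258 74260 286659
22 3382 75136 211523
23 2495 76023 135500
24 1598 76920 58580
25 691 58580 0

1. interest=⌊1677000·118/10000⌋=19788; principal=78518-19788=58730; balance=1677000-58730=1618270
2. interest=⌊1618270·118/10000⌋=19095; principal=78518-19095=59423; balance=1618270-59423=1558847
3. interest=⌊1558847·118/10000⌋=18394; principal=78518-18394=60124; balance=1558847-60124=1498723
4. interest=⌊1498723·118/10000⌋=17684; principal=78518-17684=60834; balance=1498723-60834=1437889
5. interest=⌊1437889·118/10000⌋=16967; principal=78518-16967=61551; balance=1437889-61551=1376338
6. interest=⌊1376338·118/10000⌋=16240; principal=78518-16240=62278; balance=1376338-62278=1314060
7. interest=⌊1314060·118/10000⌋=15505; principal=78518-15505=63013; balance=1314060-63013=1251047
8. interest=⌊1251047·118/10000⌋=14762; principal=78518-14762=63756; balance=1251047-63756=1187291
9. interest=⌊1187291·118/10000⌋=14010; principal=78518-14010=64508; balance=1187291-64508=1122783
10. interest=⌊1122783·118/10000⌋=13248; principal=78518-13248=65270; balance=1122783-65270=1057513
11. interest=⌊1057513·118/10000⌋=12478; principal=78518-12478=66040; balance=1057513-66040=991473
12. interest=⌊991473·118/10000⌋=11699; principal=78518-11699=66819; balance=991473-66819=924654
13. interest=⌊924654·118/10000⌋=10910; principal=78518-10910=67608; balance=924654-67608=857046
14. interest=⌊857046·118/10000⌋=10113; principal=78518-10113=68405; balance=857046-68405=788641
15. interest=⌊788641·118/10000⌋=9305; principal=78518-9305=69213; balance=788641-69213=719428
16. interest=⌊719428·118/10000⌋=8489; principal=78518-8489=70029; balance=719428-70029=649399
17. interest=⌊649399·118/10000⌋=7662; principal=78518-7662=70856; balance=649399-70856=578543
18. interest=⌊578543·118/10000⌋=6826; principal=78518-6826=71692; balance=578543-71692=506851
19. interest=⌊506851·118/10000⌋=5980; principal=78518-5980=72538; balance=506851-72538=434313
20. interest=⌊434313·118/10000⌋=5124; principal=78518-5124=73394; balance=434313-73394=360919
21. interest=⌊360919·118/10000⌋=4258; principal=78518-4258=74260; balance=360919-74260=286659
22. interest=⌊286659·118/10000⌋=3382; principal=78518-3382=75136; balance=286659-75136=211523
23. interest=⌊211523·118/10000⌋=2495; principal=78518-2495=76023; balance=211523-76023=135500
24. interest=⌊135500·118/10000⌋=1598; principal=78518-1598=76920; balance=135500-76920=58580
25. interest=⌊58580·118/10000⌋=691; principal=min(78518-691,58580)=58580; balance=58580-58580=0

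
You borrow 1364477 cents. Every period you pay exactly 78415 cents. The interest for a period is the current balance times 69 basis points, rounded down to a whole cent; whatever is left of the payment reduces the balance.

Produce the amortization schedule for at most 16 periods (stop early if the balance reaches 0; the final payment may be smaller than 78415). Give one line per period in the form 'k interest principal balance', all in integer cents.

1 9414 69001 1295476
2 8938 69477 1225999
3 8459 69956 1156043
4 7976 70439 1085604
5 7490 70925 1014679
6 7001 71414 943265
7 6508 71907 871358
8 6012 72403 798955
9 5512 72903 726052
10 5009 73406 652646
11 4503 73912 578734
12 3993 74422 504312
13 3479 74936 429376
14 2962 75453 353923
15 2442 75973 277950
16 1917 76498 201452

1. interest=⌊1364477·69/10000⌋=9414; principal=78415-9414=69001; balance=1364477-69001=1295476
2. interest=⌊1295476·69/10000⌋=8938; principal=78415-8938=69477; balance=1295476-69477=1225999
3. interest=⌊1225999·69/10000⌋=8459; principal=78415-8459=69956; balance=1225999-69956=1156043
4. interest=⌊1156043·69/10000⌋=7976; principal=78415-7976=70439; balance=1156043-70439=1085604
5. interest=⌊1085604·69/10000⌋=7490; principal=78415-7490=70925; balance=1085604-70925=1014679
6. interest=⌊1014679·69/10000⌋=7001; principal=78415-7001=71414; balance=1014679-71414=943265
7. interest=⌊943265·69/10000⌋=6508; principal=78415-6508=71907; balance=943265-71907=871358
8. interest=⌊871358·69/10000⌋=6012; principal=78415-6012=72403; balance=871358-72403=798955
9. interest=⌊798955·69/10000⌋=5512; principal=78415-5512=72903; balance=798955-72903=726052
10. interest=⌊726052·69/10000⌋=5009; principal=78415-5009=73406; balance=726052-73406=652646
11. interest=⌊652646·69/10000⌋=4503; principal=78415-4503=73912; balance=652646-73912=578734
12. interest=⌊578734·69/10000⌋=3993; principal=78415-3993=74422; balance=578734-74422=504312
13. interest=⌊504312·69/10000⌋=3479; principal=78415-3479=74936; balance=504312-74936=429376
14. interest=⌊429376·69/10000⌋=2962; principal=78415-2962=75453; balance=429376-75453=353923
15. interest=⌊353923·69/10000⌋=2442; principal=78415-2442=75973; balance=353923-75973=277950
16. interest=⌊277950·69/10000⌋=1917; principal=78415-1917=76498; balance=277950-76498=201452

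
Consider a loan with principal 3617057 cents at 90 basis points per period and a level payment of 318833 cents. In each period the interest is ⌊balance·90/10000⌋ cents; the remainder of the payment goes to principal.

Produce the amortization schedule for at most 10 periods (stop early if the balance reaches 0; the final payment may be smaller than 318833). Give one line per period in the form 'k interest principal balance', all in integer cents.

1. interest=⌊3617057·90/10000⌋=32553; principal=318833-32553=286280; balance=3617057-286280=3330777
2. interest=⌊3330777·90/10000⌋=29976; principal=318833-29976=288857; balance=3330777-288857=3041920
3. interest=⌊3041920·90/10000⌋=27377; principal=318833-27377=291456; balance=3041920-291456=2750464
4. interest=⌊2750464·90/10000⌋=24754; principal=318833-24754=294079; balance=2750464-294079=2456385
5. interest=⌊2456385·90/10000⌋=22107; principal=318833-22107=296726; balance=2456385-296726=2159659
6. interest=⌊2159659·90/10000⌋=19436; principal=318833-19436=299397; balance=2159659-299397=1860262
7. interest=⌊1860262·90/10000⌋=16742; principal=318833-16742=302091; balance=1860262-302091=1558171
8. interest=⌊1558171·90/10000⌋=14023; principal=318833-14023=304810; balance=1558171-304810=1253361
9. interest=⌊1253361·90/10000⌋=11280; principal=318833-11280=307553; balance=1253361-307553=945808
10. interest=⌊945808·90/10000⌋=8512; principal=318833-8512=310321; balance=945808-310321=635487

1 32553 286280 3330777
2 29976 288857 3041920
3 27377 291456 2750464
4 24754 294079 2456385
5 22107 296726 2159659
6 19436 299397 1860262
7 16742 302091 1558171
8 14023 304810 1253361
9 11280 307553 945808
10 8512 310321 635487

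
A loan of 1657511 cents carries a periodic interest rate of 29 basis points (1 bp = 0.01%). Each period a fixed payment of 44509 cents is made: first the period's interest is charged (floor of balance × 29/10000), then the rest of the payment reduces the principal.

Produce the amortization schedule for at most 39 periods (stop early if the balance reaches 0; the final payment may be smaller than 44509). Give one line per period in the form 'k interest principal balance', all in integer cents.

1. interest=⌊1657511·29/10000⌋=4806; principal=44509-4806=39703; balance=1657511-39703=1617808
2. interest=⌊1617808·29/10000⌋=4691; principal=44509-4691=39818; balance=1617808-39818=1577990
3. interest=⌊1577990·29/10000⌋=4576; principal=44509-4576=39933; balance=1577990-39933=1538057
4. interest=⌊1538057·29/10000⌋=4460; principal=44509-4460=40049; balance=1538057-40049=1498008
5. interest=⌊1498008·29/10000⌋=4344; principal=44509-4344=40165; balance=1498008-40165=1457843
6. interest=⌊1457843·29/10000⌋=4227; principal=44509-4227=40282; balance=1457843-40282=1417561
7. interest=⌊1417561·29/10000⌋=4110; principal=44509-4110=40399; balance=1417561-40399=1377162
8. interest=⌊1377162·29/10000⌋=3993; principal=44509-3993=40516; balance=1377162-40516=1336646
9. interest=⌊1336646·29/10000⌋=3876; principal=44509-3876=40633; balance=1336646-40633=1296013
10. interest=⌊1296013·29/10000⌋=3758; principal=44509-3758=40751; balance=1296013-40751=1255262
11. interest=⌊1255262·29/10000⌋=3640; principal=44509-3640=40869; balance=1255262-40869=1214393
12. interest=⌊1214393·29/10000⌋=3521; principal=44509-3521=40988; balance=1214393-40988=1173405
13. interest=⌊1173405·29/10000⌋=3402; principal=44509-3402=41107; balance=1173405-41107=1132298
14. interest=⌊1132298·29/10000⌋=3283; principal=44509-3283=41226; balance=1132298-41226=1091072
15. interest=⌊1091072·29/10000⌋=3164; principal=44509-3164=41345; balance=1091072-41345=1049727
16. interest=⌊1049727·29/10000⌋=3044; principal=44509-3044=41465; balance=1049727-41465=1008262
17. interest=⌊1008262·29/10000⌋=2923; principal=44509-2923=41586; balance=1008262-41586=966676
18. interest=⌊966676·29/10000⌋=2803; principal=44509-2803=41706; balance=966676-41706=924970
19. interest=⌊924970·29/10000⌋=2682; principal=44509-2682=41827; balance=924970-41827=883143
20. interest=⌊883143·29/10000⌋=2561; principal=44509-2561=41948; balance=883143-41948=841195
21. interest=⌊841195·29/10000⌋=2439; principal=44509-2439=42070; balance=841195-42070=799125
22. interest=⌊799125·29/10000⌋=2317; principal=44509-2317=42192; balance=799125-42192=756933
23. interest=⌊756933·29/10000⌋=2195; principal=44509-2195=42314; balance=756933-42314=714619
24. interest=⌊714619·29/10000⌋=2072; principal=44509-2072=42437; balance=714619-42437=672182
25. interest=⌊672182·29/10000⌋=1949; principal=44509-1949=42560; balance=672182-42560=629622
26. interest=⌊629622·29/10000⌋=1825; principal=44509-1825=42684; balance=629622-42684=586938
27. interest=⌊586938·29/10000⌋=1702; principal=44509-1702=42807; balance=586938-42807=544131
28. interest=⌊544131·29/10000⌋=1577; principal=44509-1577=42932; balance=544131-42932=501199
29. interest=⌊501199·29/10000⌋=1453; principal=44509-1453=43056; balance=501199-43056=458143
30. interest=⌊458143·29/10000⌋=1328; principal=44509-1328=43181; balance=458143-43181=414962
31. interest=⌊414962·29/10000⌋=1203; principal=44509-1203=43306; balance=414962-43306=371656
32. interest=⌊371656·29/10000⌋=1077; principal=44509-1077=43432; balance=371656-43432=328224
33. interest=⌊328224·29/10000⌋=951; principal=44509-951=43558; balance=328224-43558=284666
34. interest=⌊284666·29/10000⌋=825; principal=44509-825=43684; balance=284666-43684=240982
35. interest=⌊240982·29/10000⌋=698; principal=44509-698=43811; balance=240982-43811=197171
36. interest=⌊197171·29/10000⌋=571; principal=44509-571=43938; balance=197171-43938=153233
37. interest=⌊153233·29/10000⌋=444; principal=44509-444=44065; balance=153233-44065=109168
38. interest=⌊109168·29/10000⌋=316; principal=44509-316=44193; balance=109168-44193=64975
39. interest=⌊64975·29/10000⌋=188; principal=44509-188=44321; balance=64975-44321=20654

1 4806 39703 1617808
2 4691 39818 1577990
3 4576 39933 1538057
4 4460 40049 1498008
5 4344 40165 1457843
6 4227 40282 1417561
7 4110 40399 1377162
8 3993 40516 1336646
9 3876 40633 1296013
10 3758 40751 1255262
11 3640 40869 1214393
12 3521 40988 1173405
13 3402 41107 1132298
14 3283 41226 1091072
15 3164 41345 1049727
16 3044 41465 1008262
17 2923 41586 966676
18 2803 41706 924970
19 2682 41827 883143
20 2561 41948 841195
21 2439 42070 799125
22 2317 42192 756933
23 2195 42314 714619
24 2072 42437 672182
25 1949 42560 629622
26 1825 42684 586938
27 1702 42807 544131
28 1577 42932 501199
29 1453 43056 458143
30 1328 43181 414962
31 1203 43306 371656
32 1077 43432 328224
33 951 43558 284666
34 825 43684 240982
35 698 43811 197171
36 571 43938 153233
37 444 44065 109168
38 316 44193 64975
39 188 44321 20654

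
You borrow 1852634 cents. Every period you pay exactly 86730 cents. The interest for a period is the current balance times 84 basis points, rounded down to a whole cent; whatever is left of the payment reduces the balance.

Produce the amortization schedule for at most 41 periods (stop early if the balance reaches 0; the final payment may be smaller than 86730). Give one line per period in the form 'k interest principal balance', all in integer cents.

1. interest=⌊1852634·84/10000⌋=15562; principal=86730-15562=71168; balance=1852634-71168=1781466
2. interest=⌊1781466·84/10000⌋=14964; principal=86730-14964=71766; balance=1781466-71766=1709700
3. interest=⌊1709700·84/10000⌋=14361; principal=86730-14361=72369; balance=1709700-72369=1637331
4. interest=⌊1637331·84/10000⌋=13753; principal=86730-13753=72977; balance=1637331-72977=1564354
5. interest=⌊1564354·84/10000⌋=13140; principal=86730-13140=73590; balance=1564354-73590=1490764
6. interest=⌊1490764·84/10000⌋=12522; principal=86730-12522=74208; balance=1490764-74208=1416556
7. interest=⌊1416556·84/10000⌋=11899; principal=86730-11899=74831; balance=1416556-74831=1341725
8. interest=⌊1341725·84/10000⌋=11270; principal=86730-11270=75460; balance=1341725-75460=1266265
9. interest=⌊1266265·84/10000⌋=10636; principal=86730-10636=76094; balance=1266265-76094=1190171
10. interest=⌊1190171·84/10000⌋=9997; principal=86730-9997=76733; balance=1190171-76733=1113438
11. interest=⌊1113438·84/10000⌋=9352; principal=86730-9352=77378; balance=1113438-77378=1036060
12. interest=⌊1036060·84/10000⌋=8702; principal=86730-8702=78028; balance=1036060-78028=958032
13. interest=⌊958032·84/10000⌋=8047; principal=86730-8047=78683; balance=958032-78683=879349
14. interest=⌊879349·84/10000⌋=7386; principal=86730-7386=79344; balance=879349-79344=800005
15. interest=⌊800005·84/10000⌋=6720; principal=86730-6720=80010; balance=800005-80010=719995
16. interest=⌊719995·84/10000⌋=6047; principal=86730-6047=80683; balance=719995-80683=639312
17. interest=⌊639312·84/10000⌋=5370; principal=86730-5370=81360; balance=639312-81360=557952
18. interest=⌊557952·84/10000⌋=4686; principal=86730-4686=82044; balance=557952-82044=475908
19. interest=⌊475908·84/10000⌋=3997; principal=86730-3997=82733; balance=475908-82733=393175
20. interest=⌊393175·84/10000⌋=3302; principal=86730-3302=83428; balance=393175-83428=309747
21. interest=⌊309747·84/10000⌋=2601; principal=86730-2601=84129; balance=309747-84129=225618
22. interest=⌊225618·84/10000⌋=1895; principal=86730-1895=84835; balance=225618-84835=140783
23. interest=⌊140783·84/10000⌋=1182; principal=86730-1182=85548; balance=140783-85548=55235
24. interest=⌊55235·84/10000⌋=463; principal=min(86730-463,55235)=55235; balance=55235-55235=0

1 15562 71168 1781466
2 14964 71766 1709700
3 14361 72369 1637331
4 13753 72977 1564354
5 13140 73590 1490764
6 12522 74208 1416556
7 11899 74831 1341725
8 11270 75460 1266265
9 10636 76094 1190171
10 9997 76733 1113438
11 9352 77378 1036060
12 8702 78028 958032
13 8047 78683 879349
14 7386 79344 800005
15 6720 80010 719995
16 6047 80683 639312
17 5370 81360 557952
18 4686 82044 475908
19 3997 82733 393175
20 3302 83428 309747
21 2601 84129 225618
22 1895 84835 140783
23 1182 85548 55235
24 463 55235 0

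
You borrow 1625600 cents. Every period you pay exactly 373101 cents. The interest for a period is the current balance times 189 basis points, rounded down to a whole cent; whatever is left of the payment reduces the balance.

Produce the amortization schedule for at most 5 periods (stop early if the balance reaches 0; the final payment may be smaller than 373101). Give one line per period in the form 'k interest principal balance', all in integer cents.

1. interest=⌊1625600·189/10000⌋=30723; principal=373101-30723=342378; balance=1625600-342378=1283222
2. interest=⌊1283222·189/10000⌋=24252; principal=373101-24252=348849; balance=1283222-348849=934373
3. interest=⌊934373·189/10000⌋=17659; principal=373101-17659=355442; balance=934373-355442=578931
4. interest=⌊578931·189/10000⌋=10941; principal=373101-10941=362160; balance=578931-362160=216771
5. interest=⌊216771·189/10000⌋=4096; principal=min(373101-4096,216771)=216771; balance=216771-216771=0

1 30723 342378 1283222
2 24252 348849 934373
3 17659 355442 578931
4 10941 362160 216771
5 4096 216771 0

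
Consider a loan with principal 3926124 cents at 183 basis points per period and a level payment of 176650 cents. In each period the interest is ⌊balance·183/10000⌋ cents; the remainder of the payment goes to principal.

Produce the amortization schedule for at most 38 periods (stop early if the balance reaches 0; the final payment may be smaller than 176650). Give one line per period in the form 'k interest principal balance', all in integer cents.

1 71848 104802 3821322
2 69930 106720 3714602
3 67977 108673 3605929
4 65988 110662 3495267
5 63963 112687 3382580
6 61901 114749 3267831
7 59801 116849 3150982
8 57662 118988 3031994
9 55485 121165 2910829
10 53268 123382 2787447
11 51010 125640 2661807
12 48711 127939 2533868
13 46369 130281 2403587
14 43985 132665 2270922
15 41557 135093 2135829
16 39085 137565 1998264
17 36568 140082 1858182
18 34004 142646 1715536
19 31394 145256 1570280
20 28736 147914 1422366
21 26029 150621 1271745
22 23272 153378 1118367
23 20466 156184 962183
24 17607 159043 803140
25 14697 161953 641187
26 11733 164917 476270
27 8715 167935 308335
28 5642 171008 137327
29 2513 137327 0

1. interest=⌊3926124·183/10000⌋=71848; principal=176650-71848=104802; balance=3926124-104802=3821322
2. interest=⌊3821322·183/10000⌋=69930; principal=176650-69930=106720; balance=3821322-106720=3714602
3. interest=⌊3714602·183/10000⌋=67977; principal=176650-67977=108673; balance=3714602-108673=3605929
4. interest=⌊3605929·183/10000⌋=65988; principal=176650-65988=110662; balance=3605929-110662=3495267
5. interest=⌊3495267·183/10000⌋=63963; principal=176650-63963=112687; balance=3495267-112687=3382580
6. interest=⌊3382580·183/10000⌋=61901; principal=176650-61901=114749; balance=3382580-114749=3267831
7. interest=⌊3267831·183/10000⌋=59801; principal=176650-59801=116849; balance=3267831-116849=3150982
8. interest=⌊3150982·183/10000⌋=57662; principal=176650-57662=118988; balance=3150982-118988=3031994
9. interest=⌊3031994·183/10000⌋=55485; principal=176650-55485=121165; balance=3031994-121165=2910829
10. interest=⌊2910829·183/10000⌋=53268; principal=176650-53268=123382; balance=2910829-123382=2787447
11. interest=⌊2787447·183/10000⌋=51010; principal=176650-51010=125640; balance=2787447-125640=2661807
12. interest=⌊2661807·183/10000⌋=48711; principal=176650-48711=127939; balance=2661807-127939=2533868
13. interest=⌊2533868·183/10000⌋=46369; principal=176650-46369=130281; balance=2533868-130281=2403587
14. interest=⌊2403587·183/10000⌋=43985; principal=176650-43985=132665; balance=2403587-132665=2270922
15. interest=⌊2270922·183/10000⌋=41557; principal=176650-41557=135093; balance=2270922-135093=2135829
16. interest=⌊2135829·183/10000⌋=39085; principal=176650-39085=137565; balance=2135829-137565=1998264
17. interest=⌊1998264·183/10000⌋=36568; principal=176650-36568=140082; balance=1998264-140082=1858182
18. interest=⌊1858182·183/10000⌋=34004; principal=176650-34004=142646; balance=1858182-142646=1715536
19. interest=⌊1715536·183/10000⌋=31394; principal=176650-31394=145256; balance=1715536-145256=1570280
20. interest=⌊1570280·183/10000⌋=28736; principal=176650-28736=147914; balance=1570280-147914=1422366
21. interest=⌊1422366·183/10000⌋=26029; principal=176650-26029=150621; balance=1422366-150621=1271745
22. interest=⌊1271745·183/10000⌋=23272; principal=176650-23272=153378; balance=1271745-153378=1118367
23. interest=⌊1118367·183/10000⌋=20466; principal=176650-20466=156184; balance=1118367-156184=962183
24. interest=⌊962183·183/10000⌋=17607; principal=176650-17607=159043; balance=962183-159043=803140
25. interest=⌊803140·183/10000⌋=14697; principal=176650-14697=161953; balance=803140-161953=641187
26. interest=⌊641187·183/10000⌋=11733; principal=176650-11733=164917; balance=641187-164917=476270
27. interest=⌊476270·183/10000⌋=8715; principal=176650-8715=167935; balance=476270-167935=308335
28. interest=⌊308335·183/10000⌋=5642; principal=176650-5642=171008; balance=308335-171008=137327
29. interest=⌊137327·183/10000⌋=2513; principal=min(176650-2513,137327)=137327; balance=137327-137327=0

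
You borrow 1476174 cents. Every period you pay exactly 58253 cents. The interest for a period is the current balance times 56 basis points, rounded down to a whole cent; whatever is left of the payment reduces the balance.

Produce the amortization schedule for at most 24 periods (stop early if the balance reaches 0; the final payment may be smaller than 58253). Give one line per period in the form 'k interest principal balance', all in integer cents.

1 8266 49987 1426187
2 7986 50267 1375920
3 7705 50548 1325372
4 7422 50831 1274541
5 7137 51116 1223425
6 6851 51402 1172023
7 6563 51690 1120333
8 6273 51980 1068353
9 5982 52271 1016082
10 5690 52563 963519
11 5395 52858 910661
12 5099 53154 857507
13 4802 53451 804056
14 4502 53751 750305
15 4201 54052 696253
16 3899 54354 641899
17 3594 54659 587240
18 3288 54965 532275
19 2980 55273 477002
20 2671 55582 421420
21 2359 55894 365526
22 2046 56207 309319
23 1732 56521 252798
24 1415 56838 195960

1. interest=⌊1476174·56/10000⌋=8266; principal=58253-8266=49987; balance=1476174-49987=1426187
2. interest=⌊1426187·56/10000⌋=7986; principal=58253-7986=50267; balance=1426187-50267=1375920
3. interest=⌊1375920·56/10000⌋=7705; principal=58253-7705=50548; balance=1375920-50548=1325372
4. interest=⌊1325372·56/10000⌋=7422; principal=58253-7422=50831; balance=1325372-50831=1274541
5. interest=⌊1274541·56/10000⌋=7137; principal=58253-7137=51116; balance=1274541-51116=1223425
6. interest=⌊1223425·56/10000⌋=6851; principal=58253-6851=51402; balance=1223425-51402=1172023
7. interest=⌊1172023·56/10000⌋=6563; principal=58253-6563=51690; balance=1172023-51690=1120333
8. interest=⌊1120333·56/10000⌋=6273; principal=58253-6273=51980; balance=1120333-51980=1068353
9. interest=⌊1068353·56/10000⌋=5982; principal=58253-5982=52271; balance=1068353-52271=1016082
10. interest=⌊1016082·56/10000⌋=5690; principal=58253-5690=52563; balance=1016082-52563=963519
11. interest=⌊963519·56/10000⌋=5395; principal=58253-5395=52858; balance=963519-52858=910661
12. interest=⌊910661·56/10000⌋=5099; principal=58253-5099=53154; balance=910661-53154=857507
13. interest=⌊857507·56/10000⌋=4802; principal=58253-4802=53451; balance=857507-53451=804056
14. interest=⌊804056·56/10000⌋=4502; principal=58253-4502=53751; balance=804056-53751=750305
15. interest=⌊750305·56/10000⌋=4201; principal=58253-4201=54052; balance=750305-54052=696253
16. interest=⌊696253·56/10000⌋=3899; principal=58253-3899=54354; balance=696253-54354=641899
17. interest=⌊641899·56/10000⌋=3594; principal=58253-3594=54659; balance=641899-54659=587240
18. interest=⌊587240·56/10000⌋=3288; principal=58253-3288=54965; balance=587240-54965=532275
19. interest=⌊532275·56/10000⌋=2980; principal=58253-2980=55273; balance=532275-55273=477002
20. interest=⌊477002·56/10000⌋=2671; principal=58253-2671=55582; balance=477002-55582=421420
21. interest=⌊421420·56/10000⌋=2359; principal=58253-2359=55894; balance=421420-55894=365526
22. interest=⌊365526·56/10000⌋=2046; principal=58253-2046=56207; balance=365526-56207=309319
23. interest=⌊309319·56/10000⌋=1732; principal=58253-1732=56521; balance=309319-56521=252798
24. interest=⌊252798·56/10000⌋=1415; principal=58253-1415=56838; balance=252798-56838=195960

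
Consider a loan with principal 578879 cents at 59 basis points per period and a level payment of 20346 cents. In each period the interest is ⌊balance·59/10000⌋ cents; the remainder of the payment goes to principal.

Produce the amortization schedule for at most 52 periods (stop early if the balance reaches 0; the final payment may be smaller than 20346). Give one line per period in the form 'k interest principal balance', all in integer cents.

1 3415 16931 561948
2 3315 17031 544917
3 3215 17131 527786
4 3113 17233 510553
5 3012 17334 493219
6 2909 17437 475782
7 2807 17539 458243
8 2703 17643 440600
9 2599 17747 422853
10 2494 17852 405001
11 2389 17957 387044
12 2283 18063 368981
13 2176 18170 350811
14 2069 18277 332534
15 1961 18385 314149
16 1853 18493 295656
17 1744 18602 277054
18 1634 18712 258342
19 1524 18822 239520
20 1413 18933 220587
21 1301 19045 201542
22 1189 19157 182385
23 1076 19270 163115
24 962 19384 143731
25 848 19498 124233
26 732 19614 104619
27 617 19729 84890
28 500 19846 65044
29 383 19963 45081
30 265 20081 25000
31 147 20199 4801
32 28 4801 0

1. interest=⌊578879·59/10000⌋=3415; principal=20346-3415=16931; balance=578879-16931=561948
2. interest=⌊561948·59/10000⌋=3315; principal=20346-3315=17031; balance=561948-17031=544917
3. interest=⌊544917·59/10000⌋=3215; principal=20346-3215=17131; balance=544917-17131=527786
4. interest=⌊527786·59/10000⌋=3113; principal=20346-3113=17233; balance=527786-17233=510553
5. interest=⌊510553·59/10000⌋=3012; principal=20346-3012=17334; balance=510553-17334=493219
6. interest=⌊493219·59/10000⌋=2909; principal=20346-2909=17437; balance=493219-17437=475782
7. interest=⌊475782·59/10000⌋=2807; principal=20346-2807=17539; balance=475782-17539=458243
8. interest=⌊458243·59/10000⌋=2703; principal=20346-2703=17643; balance=458243-17643=440600
9. interest=⌊440600·59/10000⌋=2599; principal=20346-2599=17747; balance=440600-17747=422853
10. interest=⌊422853·59/10000⌋=2494; principal=20346-2494=17852; balance=422853-17852=405001
11. interest=⌊405001·59/10000⌋=2389; principal=20346-2389=17957; balance=405001-17957=387044
12. interest=⌊387044·59/10000⌋=2283; principal=20346-2283=18063; balance=387044-18063=368981
13. interest=⌊368981·59/10000⌋=2176; principal=20346-2176=18170; balance=368981-18170=350811
14. interest=⌊350811·59/10000⌋=2069; principal=20346-2069=18277; balance=350811-18277=332534
15. interest=⌊332534·59/10000⌋=1961; principal=20346-1961=18385; balance=332534-18385=314149
16. interest=⌊314149·59/10000⌋=1853; principal=20346-1853=18493; balance=314149-18493=295656
17. interest=⌊295656·59/10000⌋=1744; principal=20346-1744=18602; balance=295656-18602=277054
18. interest=⌊277054·59/10000⌋=1634; principal=20346-1634=18712; balance=277054-18712=258342
19. interest=⌊258342·59/10000⌋=1524; principal=20346-1524=18822; balance=258342-18822=239520
20. interest=⌊239520·59/10000⌋=1413; principal=20346-1413=18933; balance=239520-18933=220587
21. interest=⌊220587·59/10000⌋=1301; principal=20346-1301=19045; balance=220587-19045=201542
22. interest=⌊201542·59/10000⌋=1189; principal=20346-1189=19157; balance=201542-19157=182385
23. interest=⌊182385·59/10000⌋=1076; principal=20346-1076=19270; balance=182385-19270=163115
24. interest=⌊163115·59/10000⌋=962; principal=20346-962=19384; balance=163115-19384=143731
25. interest=⌊143731·59/10000⌋=848; principal=20346-848=19498; balance=143731-19498=124233
26. interest=⌊124233·59/10000⌋=732; principal=20346-732=19614; balance=124233-19614=104619
27. interest=⌊104619·59/10000⌋=617; principal=20346-617=19729; balance=104619-19729=84890
28. interest=⌊84890·59/10000⌋=500; principal=20346-500=19846; balance=84890-19846=65044
29. interest=⌊65044·59/10000⌋=383; principal=20346-383=19963; balance=65044-19963=45081
30. interest=⌊45081·59/10000⌋=265; principal=20346-265=20081; balance=45081-20081=25000
31. interest=⌊25000·59/10000⌋=147; principal=20346-147=20199; balance=25000-20199=4801
32. interest=⌊4801·59/10000⌋=28; principal=min(20346-28,4801)=4801; balance=4801-4801=0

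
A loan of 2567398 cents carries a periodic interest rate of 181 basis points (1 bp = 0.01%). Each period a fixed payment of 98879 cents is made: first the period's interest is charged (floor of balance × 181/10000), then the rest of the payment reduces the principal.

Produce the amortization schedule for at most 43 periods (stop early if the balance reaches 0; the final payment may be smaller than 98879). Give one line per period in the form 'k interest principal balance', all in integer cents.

1. interest=⌊2567398·181/10000⌋=46469; principal=98879-46469=52410; balance=2567398-52410=2514988
2. interest=⌊2514988·181/10000⌋=45521; principal=98879-45521=53358; balance=2514988-53358=2461630
3. interest=⌊2461630·181/10000⌋=44555; principal=98879-44555=54324; balance=2461630-54324=2407306
4. interest=⌊2407306·181/10000⌋=43572; principal=98879-43572=55307; balance=2407306-55307=2351999
5. interest=⌊2351999·181/10000⌋=42571; principal=98879-42571=56308; balance=2351999-56308=2295691
6. interest=⌊2295691·181/10000⌋=41552; principal=98879-41552=57327; balance=2295691-57327=2238364
7. interest=⌊2238364·181/10000⌋=40514; principal=98879-40514=58365; balance=2238364-58365=2179999
8. interest=⌊2179999·181/10000⌋=39457; principal=98879-39457=59422; balance=2179999-59422=2120577
9. interest=⌊2120577·181/10000⌋=38382; principal=98879-38382=60497; balance=2120577-60497=2060080
10. interest=⌊2060080·181/10000⌋=37287; principal=98879-37287=61592; balance=2060080-61592=1998488
11. interest=⌊1998488·181/10000⌋=36172; principal=98879-36172=62707; balance=1998488-62707=1935781
12. interest=⌊1935781·181/10000⌋=35037; principal=98879-35037=63842; balance=1935781-63842=1871939
13. interest=⌊1871939·181/10000⌋=33882; principal=98879-33882=64997; balance=1871939-64997=1806942
14. interest=⌊1806942·181/10000⌋=32705; principal=98879-32705=66174; balance=1806942-66174=1740768
15. interest=⌊1740768·181/10000⌋=31507; principal=98879-31507=67372; balance=1740768-67372=1673396
16. interest=⌊1673396·181/10000⌋=30288; principal=98879-30288=68591; balance=1673396-68591=1604805
17. interest=⌊1604805·181/10000⌋=29046; principal=98879-29046=69833; balance=1604805-69833=1534972
18. interest=⌊1534972·181/10000⌋=27782; principal=98879-27782=71097; balance=1534972-71097=1463875
19. interest=⌊1463875·181/10000⌋=26496; principal=98879-26496=72383; balance=1463875-72383=1391492
20. interest=⌊1391492·181/10000⌋=25186; principal=98879-25186=73693; balance=1391492-73693=1317799
21. interest=⌊1317799·181/10000⌋=23852; principal=98879-23852=75027; balance=1317799-75027=1242772
22. interest=⌊1242772·181/10000⌋=22494; principal=98879-22494=76385; balance=1242772-76385=1166387
23. interest=⌊1166387·181/10000⌋=21111; principal=98879-21111=77768; balance=1166387-77768=1088619
24. interest=⌊1088619·181/10000⌋=19704; principal=98879-19704=79175; balance=1088619-79175=1009444
25. interest=⌊1009444·181/10000⌋=18270; principal=98879-18270=80609; balance=1009444-80609=928835
26. interest=⌊928835·181/10000⌋=16811; principal=98879-16811=82068; balance=928835-82068=846767
27. interest=⌊846767·181/10000⌋=15326; principal=98879-15326=83553; balance=846767-83553=763214
28. interest=⌊763214·181/10000⌋=13814; principal=98879-13814=85065; balance=763214-85065=678149
29. interest=⌊678149·181/10000⌋=12274; principal=98879-12274=86605; balance=678149-86605=591544
30. interest=⌊591544·181/10000⌋=10706; principal=98879-10706=88173; balance=591544-88173=503371
31. interest=⌊503371·181/10000⌋=9111; principal=98879-9111=89768; balance=503371-89768=413603
32. interest=⌊413603·181/10000⌋=7486; principal=98879-7486=91393; balance=413603-91393=322210
33. interest=⌊322210·181/10000⌋=5832; principal=98879-5832=93047; balance=322210-93047=229163
34. interest=⌊229163·181/10000⌋=4147; principal=98879-4147=94732; balance=229163-94732=134431
35. interest=⌊134431·181/10000⌋=2433; principal=98879-2433=96446; balance=134431-96446=37985
36. interest=⌊37985·181/10000⌋=687; principal=min(98879-687,37985)=37985; balance=37985-37985=0

1 46469 52410 2514988
2 45521 53358 2461630
3 44555 54324 2407306
4 43572 55307 2351999
5 42571 56308 2295691
6 41552 57327 2238364
7 40514 58365 2179999
8 39457 59422 2120577
9 38382 60497 2060080
10 37287 61592 1998488
11 36172 62707 1935781
12 35037 63842 1871939
13 33882 64997 1806942
14 32705 66174 1740768
15 31507 67372 1673396
16 30288 68591 1604805
17 29046 69833 1534972
18 27782 71097 1463875
19 26496 72383 1391492
20 25186 73693 1317799
21 23852 75027 1242772
22 22494 76385 1166387
23 21111 77768 1088619
24 19704 79175 1009444
25 18270 80609 928835
26 16811 82068 846767
27 15326 83553 763214
28 13814 85065 678149
29 12274 86605 591544
30 10706 88173 503371
31 9111 89768 413603
32 7486 91393 322210
33 5832 93047 229163
34 4147 94732 134431
35 2433 96446 37985
36 687 37985 0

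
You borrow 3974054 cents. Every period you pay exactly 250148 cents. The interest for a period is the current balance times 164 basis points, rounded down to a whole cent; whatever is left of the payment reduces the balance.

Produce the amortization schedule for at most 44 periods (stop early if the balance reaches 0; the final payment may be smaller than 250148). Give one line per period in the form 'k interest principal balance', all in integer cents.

1 65174 184974 3789080
2 62140 188008 3601072
3 59057 191091 3409981
4 55923 194225 3215756
5 52738 197410 3018346
6 49500 200648 2817698
7 46210 203938 2613760
8 42865 207283 2406477
9 39466 210682 2195795
10 36011 214137 1981658
11 32499 217649 1764009
12 28929 221219 1542790
13 25301 224847 1317943
14 21614 228534 1089409
15 17866 232282 857127
16 14056 236092 621035
17 10184 239964 381071
18 6249 243899 137172
19 2249 137172 0

1. interest=⌊3974054·164/10000⌋=65174; principal=250148-65174=184974; balance=3974054-184974=3789080
2. interest=⌊3789080·164/10000⌋=62140; principal=250148-62140=188008; balance=3789080-188008=3601072
3. interest=⌊3601072·164/10000⌋=59057; principal=250148-59057=191091; balance=3601072-191091=3409981
4. interest=⌊3409981·164/10000⌋=55923; principal=250148-55923=194225; balance=3409981-194225=3215756
5. interest=⌊3215756·164/10000⌋=52738; principal=250148-52738=197410; balance=3215756-197410=3018346
6. interest=⌊3018346·164/10000⌋=49500; principal=250148-49500=200648; balance=3018346-200648=2817698
7. interest=⌊2817698·164/10000⌋=46210; principal=250148-46210=203938; balance=2817698-203938=2613760
8. interest=⌊2613760·164/10000⌋=42865; principal=250148-42865=207283; balance=2613760-207283=2406477
9. interest=⌊2406477·164/10000⌋=39466; principal=250148-39466=210682; balance=2406477-210682=2195795
10. interest=⌊2195795·164/10000⌋=36011; principal=250148-36011=214137; balance=2195795-214137=1981658
11. interest=⌊1981658·164/10000⌋=32499; principal=250148-32499=217649; balance=1981658-217649=1764009
12. interest=⌊1764009·164/10000⌋=28929; principal=250148-28929=221219; balance=1764009-221219=1542790
13. interest=⌊1542790·164/10000⌋=25301; principal=250148-25301=224847; balance=1542790-224847=1317943
14. interest=⌊1317943·164/10000⌋=21614; principal=250148-21614=228534; balance=1317943-228534=1089409
15. interest=⌊1089409·164/10000⌋=17866; principal=250148-17866=232282; balance=1089409-232282=857127
16. interest=⌊857127·164/10000⌋=14056; principal=250148-14056=236092; balance=857127-236092=621035
17. interest=⌊621035·164/10000⌋=10184; principal=250148-10184=239964; balance=621035-239964=381071
18. interest=⌊381071·164/10000⌋=6249; principal=250148-6249=243899; balance=381071-243899=137172
19. interest=⌊137172·164/10000⌋=2249; principal=min(250148-2249,137172)=137172; balance=137172-137172=0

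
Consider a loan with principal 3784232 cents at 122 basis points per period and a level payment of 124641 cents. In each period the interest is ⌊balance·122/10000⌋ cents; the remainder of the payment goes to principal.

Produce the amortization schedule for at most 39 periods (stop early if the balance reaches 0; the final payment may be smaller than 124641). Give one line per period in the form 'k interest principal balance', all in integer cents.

1 46167 78474 3705758
2 45210 79431 3626327
3 44241 80400 3545927
4 43260 81381 3464546
5 42267 82374 3382172
6 41262 83379 3298793
7 40245 84396 3214397
8 39215 85426 3128971
9 38173 86468 3042503
10 37118 87523 2954980
11 36050 88591 2866389
12 34969 89672 2776717
13 33875 90766 2685951
14 32768 91873 2594078
15 31647 92994 2501084
16 30513 94128 2406956
17 29364 95277 2311679
18 28202 96439 2215240
19 27025 97616 2117624
20 25835 98806 2018818
21 24629 100012 1918806
22 23409 101232 1817574
23 22174 102467 1715107
24 20924 103717 1611390
25 19658 104983 1506407
26 18378 106263 1400144
27 17081 107560 1292584
28 15769 108872 1183712
29 14441 110200 1073512
30 13096 111545 961967
31 11735 112906 849061
32 10358 114283 734778
33 8964 115677 619101
34 7553 117088 502013
35 6124 118517 383496
36 4678 119963 263533
37 3215 121426 142107
38 1733 122908 19199
39 234 19199 0

1. interest=⌊3784232·122/10000⌋=46167; principal=124641-46167=78474; balance=3784232-78474=3705758
2. interest=⌊3705758·122/10000⌋=45210; principal=124641-45210=79431; balance=3705758-79431=3626327
3. interest=⌊3626327·122/10000⌋=44241; principal=124641-44241=80400; balance=3626327-80400=3545927
4. interest=⌊3545927·122/10000⌋=43260; principal=124641-43260=81381; balance=3545927-81381=3464546
5. interest=⌊3464546·122/10000⌋=42267; principal=124641-42267=82374; balance=3464546-82374=3382172
6. interest=⌊3382172·122/10000⌋=41262; principal=124641-41262=83379; balance=3382172-83379=3298793
7. interest=⌊3298793·122/10000⌋=40245; principal=124641-40245=84396; balance=3298793-84396=3214397
8. interest=⌊3214397·122/10000⌋=39215; principal=124641-39215=85426; balance=3214397-85426=3128971
9. interest=⌊3128971·122/10000⌋=38173; principal=124641-38173=86468; balance=3128971-86468=3042503
10. interest=⌊3042503·122/10000⌋=37118; principal=124641-37118=87523; balance=3042503-87523=2954980
11. interest=⌊2954980·122/10000⌋=36050; principal=124641-36050=88591; balance=2954980-88591=2866389
12. interest=⌊2866389·122/10000⌋=34969; principal=124641-34969=89672; balance=2866389-89672=2776717
13. interest=⌊2776717·122/10000⌋=33875; principal=124641-33875=90766; balance=2776717-90766=2685951
14. interest=⌊2685951·122/10000⌋=32768; principal=124641-32768=91873; balance=2685951-91873=2594078
15. interest=⌊2594078·122/10000⌋=31647; principal=124641-31647=92994; balance=2594078-92994=2501084
16. interest=⌊2501084·122/10000⌋=30513; principal=124641-30513=94128; balance=2501084-94128=2406956
17. interest=⌊2406956·122/10000⌋=29364; principal=124641-29364=95277; balance=2406956-95277=2311679
18. interest=⌊2311679·122/10000⌋=28202; principal=124641-28202=96439; balance=2311679-96439=2215240
19. interest=⌊2215240·122/10000⌋=27025; principal=124641-27025=97616; balance=2215240-97616=2117624
20. interest=⌊2117624·122/10000⌋=25835; principal=124641-25835=98806; balance=2117624-98806=2018818
21. interest=⌊2018818·122/10000⌋=24629; principal=124641-24629=100012; balance=2018818-100012=1918806
22. interest=⌊1918806·122/10000⌋=23409; principal=124641-23409=101232; balance=1918806-101232=1817574
23. interest=⌊1817574·122/10000⌋=22174; principal=124641-22174=102467; balance=1817574-102467=1715107
24. interest=⌊1715107·122/10000⌋=20924; principal=124641-20924=103717; balance=1715107-103717=1611390
25. interest=⌊1611390·122/10000⌋=19658; principal=124641-19658=104983; balance=1611390-104983=1506407
26. interest=⌊1506407·122/10000⌋=18378; principal=124641-18378=106263; balance=1506407-106263=1400144
27. interest=⌊1400144·122/10000⌋=17081; principal=124641-17081=107560; balance=1400144-107560=1292584
28. interest=⌊1292584·122/10000⌋=15769; principal=124641-15769=108872; balance=1292584-108872=1183712
29. interest=⌊1183712·122/10000⌋=14441; principal=124641-14441=110200; balance=1183712-110200=1073512
30. interest=⌊1073512·122/10000⌋=13096; principal=124641-13096=111545; balance=1073512-111545=961967
31. interest=⌊961967·122/10000⌋=11735; principal=124641-11735=112906; balance=961967-112906=849061
32. interest=⌊849061·122/10000⌋=10358; principal=124641-10358=114283; balance=849061-114283=734778
33. interest=⌊734778·122/10000⌋=8964; principal=124641-8964=115677; balance=734778-115677=619101
34. interest=⌊619101·122/10000⌋=7553; principal=124641-7553=117088; balance=619101-117088=502013
35. interest=⌊502013·122/10000⌋=6124; principal=124641-6124=118517; balance=502013-118517=383496
36. interest=⌊383496·122/10000⌋=4678; principal=124641-4678=119963; balance=383496-119963=263533
37. interest=⌊263533·122/10000⌋=3215; principal=124641-3215=121426; balance=263533-121426=142107
38. interest=⌊142107·122/10000⌋=1733; principal=124641-1733=122908; balance=142107-122908=19199
39. interest=⌊19199·122/10000⌋=234; principal=min(124641-234,19199)=19199; balance=19199-19199=0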